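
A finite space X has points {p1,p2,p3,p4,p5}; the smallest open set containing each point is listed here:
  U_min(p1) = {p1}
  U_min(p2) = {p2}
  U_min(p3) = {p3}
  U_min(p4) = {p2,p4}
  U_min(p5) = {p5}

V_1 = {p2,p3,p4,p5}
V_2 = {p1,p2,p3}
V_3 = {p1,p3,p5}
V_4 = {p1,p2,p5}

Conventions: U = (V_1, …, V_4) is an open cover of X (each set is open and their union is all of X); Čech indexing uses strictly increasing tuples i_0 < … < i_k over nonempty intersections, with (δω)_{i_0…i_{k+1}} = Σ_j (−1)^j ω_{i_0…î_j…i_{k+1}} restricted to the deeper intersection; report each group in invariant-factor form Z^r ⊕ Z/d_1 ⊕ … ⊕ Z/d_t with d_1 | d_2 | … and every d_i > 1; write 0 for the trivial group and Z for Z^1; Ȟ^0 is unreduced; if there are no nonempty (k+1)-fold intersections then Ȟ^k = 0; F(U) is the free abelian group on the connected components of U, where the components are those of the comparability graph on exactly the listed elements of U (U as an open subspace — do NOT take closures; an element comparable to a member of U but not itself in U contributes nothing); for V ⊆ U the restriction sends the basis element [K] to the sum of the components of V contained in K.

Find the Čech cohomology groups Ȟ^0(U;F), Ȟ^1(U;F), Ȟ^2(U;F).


Ȟ^0 ≅ Z^4, Ȟ^1 ≅ 0 and Ȟ^2 ≅ 0

cover nerve:
  V12={p2,p3} V13={p3,p5} V14={p2,p5} V23={p1,p3} V24={p1,p2} V34={p1,p5}
  V123={p3} V124={p2} V134={p5} V234={p1}
components per intersection:
  V1: {p2,p4} {p3} {p5}
  V2: {p1} {p2} {p3}
  V3: {p1} {p3} {p5}
  V4: {p1} {p2} {p5}
  V12: {p2} {p3}
  V13: {p3} {p5}
  V14: {p2} {p5}
  V23: {p1} {p3}
  V24: {p1} {p2}
  V34: {p1} {p5}
  V123: {p3}
  V124: {p2}
  V134: {p5}
  V234: {p1}
C dims 12,12,4; δ0: rk 8, SNF 1^8; δ1: rk 4, SNF 1^4
Ȟ^0: (12−8)−0=4 ⇒ Z^4
Ȟ^1: (12−4)−8=0 ⇒ 0
Ȟ^2: (4−0)−4=0 ⇒ 0


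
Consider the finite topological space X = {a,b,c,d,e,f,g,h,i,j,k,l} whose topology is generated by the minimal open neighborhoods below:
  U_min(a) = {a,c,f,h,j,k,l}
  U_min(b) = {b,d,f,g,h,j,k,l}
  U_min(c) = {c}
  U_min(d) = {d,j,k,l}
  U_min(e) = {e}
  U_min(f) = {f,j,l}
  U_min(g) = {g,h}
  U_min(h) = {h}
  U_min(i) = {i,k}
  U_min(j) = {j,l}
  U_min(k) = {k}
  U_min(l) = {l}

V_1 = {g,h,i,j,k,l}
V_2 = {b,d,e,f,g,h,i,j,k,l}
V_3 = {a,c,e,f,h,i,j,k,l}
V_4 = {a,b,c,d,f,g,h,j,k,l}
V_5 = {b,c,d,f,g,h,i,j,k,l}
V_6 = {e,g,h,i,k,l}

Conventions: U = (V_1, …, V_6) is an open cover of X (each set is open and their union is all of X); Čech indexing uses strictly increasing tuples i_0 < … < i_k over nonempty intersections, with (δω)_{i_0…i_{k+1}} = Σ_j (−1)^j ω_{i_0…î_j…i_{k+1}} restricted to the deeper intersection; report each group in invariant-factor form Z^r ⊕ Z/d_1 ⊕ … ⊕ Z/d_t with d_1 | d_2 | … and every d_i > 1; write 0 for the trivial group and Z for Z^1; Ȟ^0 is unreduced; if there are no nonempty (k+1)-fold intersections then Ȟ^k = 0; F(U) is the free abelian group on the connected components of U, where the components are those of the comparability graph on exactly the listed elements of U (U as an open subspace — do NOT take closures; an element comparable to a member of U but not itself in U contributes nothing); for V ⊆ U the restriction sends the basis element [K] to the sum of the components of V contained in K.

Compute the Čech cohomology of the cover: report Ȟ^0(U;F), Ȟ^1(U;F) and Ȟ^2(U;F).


Ȟ^0 ≅ Z^2, Ȟ^1 ≅ 0 and Ȟ^2 ≅ 0

nerve simplices:
  V12={g,h,i,j,k,l} V13={h,i,j,k,l} V14={g,h,j,k,l} V15={g,h,i,j,k,l} V16={g,h,i,k,l} V23={e,f,h,i,j,k,l} V24={b,d,f,g,h,j,k,l} V25={b,d,f,g,h,i,j,k,l} V26={e,g,h,i,k,l} V34={a,c,f,h,j,k,l} V35={c,f,h,i,j,k,l} V36={e,h,i,k,l} V45={b,c,d,f,g,h,j,k,l} V46={g,h,k,l} V56={g,h,i,k,l}
  V123={h,i,j,k,l} V124={g,h,j,k,l} V125={g,h,i,j,k,l} V126={g,h,i,k,l} V134={h,j,k,l} V135={h,i,j,k,l} V136={h,i,k,l} V145={g,h,j,k,l} V146={g,h,k,l} V156={g,h,i,k,l} V234={f,h,j,k,l} V235={f,h,i,j,k,l} V236={e,h,i,k,l} V245={b,d,f,g,h,j,k,l} V246={g,h,k,l} V256={g,h,i,k,l} V345={c,f,h,j,k,l} V346={h,k,l} V356={h,i,k,l} V456={g,h,k,l}
  V1234={h,j,k,l} V1235={h,i,j,k,l} V1236={h,i,k,l} V1245={g,h,j,k,l} V1246={g,h,k,l} V1256={g,h,i,k,l} V1345={h,j,k,l} V1346={h,k,l} V1356={h,i,k,l} V1456={g,h,k,l} V2345={f,h,j,k,l} V2346={h,k,l} V2356={h,i,k,l} V2456={g,h,k,l} V3456={h,k,l}
  V12345={h,j,k,l} V12346={h,k,l} V12356={h,i,k,l} V12456={g,h,k,l} V13456={h,k,l} V23456={h,k,l}
  V123456={h,k,l}
components per intersection:
  V1: {g,h} {i,k} {j,l}
  V2: {b,d,f,g,h,i,j,k,l} {e}
  V3: {a,c,f,h,i,j,k,l} {e}
  V4: {a,b,c,d,f,g,h,j,k,l}
  V5: {b,d,f,g,h,i,j,k,l} {c}
  V6: {e} {g,h} {i,k} {l}
  V12: {g,h} {i,k} {j,l}
  V13: {h} {i,k} {j,l}
  V14: {g,h} {j,l} {k}
  V15: {g,h} {i,k} {j,l}
  V16: {g,h} {i,k} {l}
  V23: {e} {f,j,l} {h} {i,k}
  V24: {b,d,f,g,h,j,k,l}
  V25: {b,d,f,g,h,i,j,k,l}
  V26: {e} {g,h} {i,k} {l}
  V34: {a,c,f,h,j,k,l}
  V35: {c} {f,j,l} {h} {i,k}
  V36: {e} {h} {i,k} {l}
  V45: {b,d,f,g,h,j,k,l} {c}
  V46: {g,h} {k} {l}
  V56: {g,h} {i,k} {l}
  V123: {h} {i,k} {j,l}
  V124: {g,h} {j,l} {k}
  V125: {g,h} {i,k} {j,l}
  V126: {g,h} {i,k} {l}
  V134: {h} {j,l} {k}
  V135: {h} {i,k} {j,l}
  V136: {h} {i,k} {l}
  V145: {g,h} {j,l} {k}
  V146: {g,h} {k} {l}
  V156: {g,h} {i,k} {l}
  V234: {f,j,l} {h} {k}
  V235: {f,j,l} {h} {i,k}
  V236: {e} {h} {i,k} {l}
  V245: {b,d,f,g,h,j,k,l}
  V246: {g,h} {k} {l}
  V256: {g,h} {i,k} {l}
  V345: {c} {f,j,l} {h} {k}
  V346: {h} {k} {l}
  V356: {h} {i,k} {l}
  V456: {g,h} {k} {l}
  V1234: {h} {j,l} {k}
  V1235: {h} {i,k} {j,l}
  V1236: {h} {i,k} {l}
  V1245: {g,h} {j,l} {k}
  V1246: {g,h} {k} {l}
  V1256: {g,h} {i,k} {l}
  V1345: {h} {j,l} {k}
  V1346: {h} {k} {l}
  V1356: {h} {i,k} {l}
  V1456: {g,h} {k} {l}
  V2345: {f,j,l} {h} {k}
  V2346: {h} {k} {l}
  V2356: {h} {i,k} {l}
  V2456: {g,h} {k} {l}
  V3456: {h} {k} {l}
  V12345: {h} {j,l} {k}
  V12346: {h} {k} {l}
  V12356: {h} {i,k} {l}
  V12456: {g,h} {k} {l}
  V13456: {h} {k} {l}
  V23456: {h} {k} {l}
  V123456: {h} {k} {l}
C dims 14,42,60,45; δ0: rk 12, SNF 1^12; δ1: rk 30, SNF 1^30; δ2: rk 30, SNF 1^30
degree 0: 14−12−0 = 2 → Ȟ^0 ≅ Z^2
degree 1: 42−30−12 = 0 → Ȟ^1 ≅ 0
degree 2: 60−30−30 = 0 → Ȟ^2 ≅ 0


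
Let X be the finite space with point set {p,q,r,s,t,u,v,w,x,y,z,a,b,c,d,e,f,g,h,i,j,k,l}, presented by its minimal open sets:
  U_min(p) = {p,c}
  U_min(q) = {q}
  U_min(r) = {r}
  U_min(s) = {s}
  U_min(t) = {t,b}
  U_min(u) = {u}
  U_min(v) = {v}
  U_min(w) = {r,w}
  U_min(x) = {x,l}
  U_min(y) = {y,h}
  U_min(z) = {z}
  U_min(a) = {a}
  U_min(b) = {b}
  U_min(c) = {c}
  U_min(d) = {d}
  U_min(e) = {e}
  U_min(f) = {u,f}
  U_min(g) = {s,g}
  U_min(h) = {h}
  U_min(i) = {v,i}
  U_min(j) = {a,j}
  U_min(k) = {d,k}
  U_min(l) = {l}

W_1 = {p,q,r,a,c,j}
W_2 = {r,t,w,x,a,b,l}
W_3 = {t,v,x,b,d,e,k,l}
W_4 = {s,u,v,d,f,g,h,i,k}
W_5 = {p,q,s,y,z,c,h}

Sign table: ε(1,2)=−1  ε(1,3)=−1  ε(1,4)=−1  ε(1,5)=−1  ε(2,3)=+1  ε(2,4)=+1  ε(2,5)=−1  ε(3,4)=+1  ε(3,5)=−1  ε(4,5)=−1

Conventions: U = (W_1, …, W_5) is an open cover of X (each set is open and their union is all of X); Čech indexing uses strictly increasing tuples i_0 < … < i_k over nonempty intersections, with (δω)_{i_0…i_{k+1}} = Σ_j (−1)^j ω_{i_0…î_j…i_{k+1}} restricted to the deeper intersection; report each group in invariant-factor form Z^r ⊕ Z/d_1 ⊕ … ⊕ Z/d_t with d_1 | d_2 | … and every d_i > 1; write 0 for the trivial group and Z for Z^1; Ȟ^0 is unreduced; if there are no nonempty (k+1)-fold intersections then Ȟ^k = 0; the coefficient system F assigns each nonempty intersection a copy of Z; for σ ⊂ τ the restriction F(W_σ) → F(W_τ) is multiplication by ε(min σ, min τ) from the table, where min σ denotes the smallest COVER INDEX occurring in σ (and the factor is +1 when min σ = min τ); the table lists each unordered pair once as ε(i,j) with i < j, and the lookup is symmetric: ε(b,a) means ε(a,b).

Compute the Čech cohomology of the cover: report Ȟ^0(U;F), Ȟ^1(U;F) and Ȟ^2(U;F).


nonempty intersections:
  W12={r,a} W15={p,q,c} W23={t,x,b,l} W34={v,d,k} W45={s,h}
C dims 5,5; δ0: rk 5, SNF 1^4·2
Ȟ^0: (5−5)−0=0 ⇒ 0
Ȟ^1: (5−0)−5=0 plus torsion [2] ⇒ Z/2
Ȟ^2: (0−0)−0=0 ⇒ 0

Ȟ^0 = 0; Ȟ^1 = Z/2; Ȟ^2 = 0


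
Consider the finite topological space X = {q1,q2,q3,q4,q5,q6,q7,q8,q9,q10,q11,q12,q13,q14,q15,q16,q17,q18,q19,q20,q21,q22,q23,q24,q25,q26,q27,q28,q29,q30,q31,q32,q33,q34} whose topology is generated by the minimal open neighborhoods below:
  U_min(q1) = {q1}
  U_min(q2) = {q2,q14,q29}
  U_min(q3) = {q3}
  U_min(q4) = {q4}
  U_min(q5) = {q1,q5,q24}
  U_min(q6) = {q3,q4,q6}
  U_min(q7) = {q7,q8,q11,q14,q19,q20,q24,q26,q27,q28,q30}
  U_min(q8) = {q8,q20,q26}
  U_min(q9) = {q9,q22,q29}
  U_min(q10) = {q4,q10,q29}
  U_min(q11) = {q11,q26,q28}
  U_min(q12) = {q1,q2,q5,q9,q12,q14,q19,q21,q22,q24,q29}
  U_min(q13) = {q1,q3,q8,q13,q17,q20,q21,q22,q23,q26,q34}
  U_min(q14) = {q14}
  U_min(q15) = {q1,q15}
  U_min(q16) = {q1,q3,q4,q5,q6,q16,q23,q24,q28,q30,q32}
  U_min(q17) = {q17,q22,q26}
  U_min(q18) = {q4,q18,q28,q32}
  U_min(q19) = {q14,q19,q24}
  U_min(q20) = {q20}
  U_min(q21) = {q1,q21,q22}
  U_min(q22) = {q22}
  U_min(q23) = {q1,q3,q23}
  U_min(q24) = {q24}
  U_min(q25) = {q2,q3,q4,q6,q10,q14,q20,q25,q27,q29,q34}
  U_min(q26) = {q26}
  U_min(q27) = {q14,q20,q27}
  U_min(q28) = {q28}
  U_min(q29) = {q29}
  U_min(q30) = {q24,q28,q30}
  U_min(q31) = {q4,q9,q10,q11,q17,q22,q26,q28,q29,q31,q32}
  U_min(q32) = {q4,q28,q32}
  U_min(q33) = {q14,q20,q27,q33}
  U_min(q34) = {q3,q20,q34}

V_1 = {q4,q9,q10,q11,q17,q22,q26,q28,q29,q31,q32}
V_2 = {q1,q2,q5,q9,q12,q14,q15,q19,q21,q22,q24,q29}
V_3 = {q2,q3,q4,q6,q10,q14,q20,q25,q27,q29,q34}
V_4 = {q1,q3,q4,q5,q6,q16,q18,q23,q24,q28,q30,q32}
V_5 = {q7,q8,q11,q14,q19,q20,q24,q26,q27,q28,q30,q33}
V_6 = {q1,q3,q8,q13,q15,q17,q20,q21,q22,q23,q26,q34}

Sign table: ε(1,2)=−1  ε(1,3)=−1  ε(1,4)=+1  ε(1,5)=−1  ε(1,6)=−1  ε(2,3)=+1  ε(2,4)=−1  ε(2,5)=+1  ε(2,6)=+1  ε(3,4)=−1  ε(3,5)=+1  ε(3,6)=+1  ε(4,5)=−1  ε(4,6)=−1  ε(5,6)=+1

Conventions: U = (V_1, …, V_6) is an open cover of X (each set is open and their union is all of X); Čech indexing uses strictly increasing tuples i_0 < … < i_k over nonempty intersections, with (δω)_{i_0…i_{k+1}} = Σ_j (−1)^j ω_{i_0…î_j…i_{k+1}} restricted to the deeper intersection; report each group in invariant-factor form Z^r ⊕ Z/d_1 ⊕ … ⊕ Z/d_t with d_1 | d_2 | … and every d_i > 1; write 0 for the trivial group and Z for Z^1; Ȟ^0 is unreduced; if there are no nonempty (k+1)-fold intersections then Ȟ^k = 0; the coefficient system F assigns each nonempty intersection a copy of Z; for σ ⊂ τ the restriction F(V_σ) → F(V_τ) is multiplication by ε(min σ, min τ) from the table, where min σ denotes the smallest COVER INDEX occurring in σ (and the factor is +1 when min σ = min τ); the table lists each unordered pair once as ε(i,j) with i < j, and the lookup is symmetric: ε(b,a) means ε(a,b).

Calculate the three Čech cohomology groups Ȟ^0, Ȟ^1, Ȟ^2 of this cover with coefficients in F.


Ȟ^0(U;F) ≅ Z, Ȟ^1(U;F) ≅ 0 and Ȟ^2(U;F) ≅ Z/2

nerve of the cover:
  V12={q9,q22,q29} V13={q4,q10,q29} V14={q4,q28,q32} V15={q11,q26,q28} V16={q17,q22,q26} V23={q2,q14,q29} V24={q1,q5,q24} V25={q14,q19,q24} V26={q1,q15,q21,q22} V34={q3,q4,q6} V35={q14,q20,q27} V36={q3,q20,q34} V45={q24,q28,q30} V46={q1,q3,q23} V56={q8,q20,q26}
  V123={q29} V126={q22} V134={q4} V145={q28} V156={q26} V235={q14} V245={q24} V246={q1} V346={q3} V356={q20}
C dims 6,15,10; δ0: rk 5, SNF 1^5; δ1: rk 10, SNF 1^9·2
Ȟ^0 = (6 − 5) − 0 = 1, so Ȟ^0 ≅ Z
Ȟ^1 = (15 − 10) − 5 = 0, so Ȟ^1 ≅ 0
Ȟ^2 = (10 − 0) − 10 = 0 plus torsion [2], so Ȟ^2 ≅ Z/2


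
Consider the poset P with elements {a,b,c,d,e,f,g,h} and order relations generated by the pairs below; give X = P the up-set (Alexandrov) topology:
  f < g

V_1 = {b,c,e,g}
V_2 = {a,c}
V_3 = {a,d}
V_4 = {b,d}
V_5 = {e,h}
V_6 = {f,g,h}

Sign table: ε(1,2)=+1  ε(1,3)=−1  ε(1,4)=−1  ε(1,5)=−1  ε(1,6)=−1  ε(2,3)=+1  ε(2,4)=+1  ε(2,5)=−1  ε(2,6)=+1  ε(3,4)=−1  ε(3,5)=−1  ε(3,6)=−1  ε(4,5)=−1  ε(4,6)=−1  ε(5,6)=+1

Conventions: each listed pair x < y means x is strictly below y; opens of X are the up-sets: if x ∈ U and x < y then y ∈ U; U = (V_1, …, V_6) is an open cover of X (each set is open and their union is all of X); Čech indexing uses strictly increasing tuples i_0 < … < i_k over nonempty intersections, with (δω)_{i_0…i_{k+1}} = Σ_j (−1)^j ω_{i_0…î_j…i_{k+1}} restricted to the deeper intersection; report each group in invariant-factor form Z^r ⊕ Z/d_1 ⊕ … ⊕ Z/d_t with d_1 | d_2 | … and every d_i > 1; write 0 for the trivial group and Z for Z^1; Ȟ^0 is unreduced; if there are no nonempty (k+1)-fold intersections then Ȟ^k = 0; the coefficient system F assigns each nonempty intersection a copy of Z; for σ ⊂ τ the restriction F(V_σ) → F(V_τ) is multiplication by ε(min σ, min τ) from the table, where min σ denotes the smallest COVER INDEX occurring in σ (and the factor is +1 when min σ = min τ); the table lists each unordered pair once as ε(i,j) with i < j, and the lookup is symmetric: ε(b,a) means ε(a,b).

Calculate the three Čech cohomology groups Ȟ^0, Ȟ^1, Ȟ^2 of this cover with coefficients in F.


nerve of the cover:
  V12={c} V14={b} V15={e} V16={g} V23={a} V34={d} V56={h}
C dims 6,7; δ0: rk 5, SNF 1^5
Ȟ^0 = (6 − 5) − 0 = 1, so Ȟ^0 ≅ Z
Ȟ^1 = (7 − 0) − 5 = 2, so Ȟ^1 ≅ Z^2
Ȟ^2 = (0 − 0) − 0 = 0, so Ȟ^2 ≅ 0

Ȟ^0 ≅ Z, Ȟ^1 ≅ Z^2, Ȟ^2 ≅ 0


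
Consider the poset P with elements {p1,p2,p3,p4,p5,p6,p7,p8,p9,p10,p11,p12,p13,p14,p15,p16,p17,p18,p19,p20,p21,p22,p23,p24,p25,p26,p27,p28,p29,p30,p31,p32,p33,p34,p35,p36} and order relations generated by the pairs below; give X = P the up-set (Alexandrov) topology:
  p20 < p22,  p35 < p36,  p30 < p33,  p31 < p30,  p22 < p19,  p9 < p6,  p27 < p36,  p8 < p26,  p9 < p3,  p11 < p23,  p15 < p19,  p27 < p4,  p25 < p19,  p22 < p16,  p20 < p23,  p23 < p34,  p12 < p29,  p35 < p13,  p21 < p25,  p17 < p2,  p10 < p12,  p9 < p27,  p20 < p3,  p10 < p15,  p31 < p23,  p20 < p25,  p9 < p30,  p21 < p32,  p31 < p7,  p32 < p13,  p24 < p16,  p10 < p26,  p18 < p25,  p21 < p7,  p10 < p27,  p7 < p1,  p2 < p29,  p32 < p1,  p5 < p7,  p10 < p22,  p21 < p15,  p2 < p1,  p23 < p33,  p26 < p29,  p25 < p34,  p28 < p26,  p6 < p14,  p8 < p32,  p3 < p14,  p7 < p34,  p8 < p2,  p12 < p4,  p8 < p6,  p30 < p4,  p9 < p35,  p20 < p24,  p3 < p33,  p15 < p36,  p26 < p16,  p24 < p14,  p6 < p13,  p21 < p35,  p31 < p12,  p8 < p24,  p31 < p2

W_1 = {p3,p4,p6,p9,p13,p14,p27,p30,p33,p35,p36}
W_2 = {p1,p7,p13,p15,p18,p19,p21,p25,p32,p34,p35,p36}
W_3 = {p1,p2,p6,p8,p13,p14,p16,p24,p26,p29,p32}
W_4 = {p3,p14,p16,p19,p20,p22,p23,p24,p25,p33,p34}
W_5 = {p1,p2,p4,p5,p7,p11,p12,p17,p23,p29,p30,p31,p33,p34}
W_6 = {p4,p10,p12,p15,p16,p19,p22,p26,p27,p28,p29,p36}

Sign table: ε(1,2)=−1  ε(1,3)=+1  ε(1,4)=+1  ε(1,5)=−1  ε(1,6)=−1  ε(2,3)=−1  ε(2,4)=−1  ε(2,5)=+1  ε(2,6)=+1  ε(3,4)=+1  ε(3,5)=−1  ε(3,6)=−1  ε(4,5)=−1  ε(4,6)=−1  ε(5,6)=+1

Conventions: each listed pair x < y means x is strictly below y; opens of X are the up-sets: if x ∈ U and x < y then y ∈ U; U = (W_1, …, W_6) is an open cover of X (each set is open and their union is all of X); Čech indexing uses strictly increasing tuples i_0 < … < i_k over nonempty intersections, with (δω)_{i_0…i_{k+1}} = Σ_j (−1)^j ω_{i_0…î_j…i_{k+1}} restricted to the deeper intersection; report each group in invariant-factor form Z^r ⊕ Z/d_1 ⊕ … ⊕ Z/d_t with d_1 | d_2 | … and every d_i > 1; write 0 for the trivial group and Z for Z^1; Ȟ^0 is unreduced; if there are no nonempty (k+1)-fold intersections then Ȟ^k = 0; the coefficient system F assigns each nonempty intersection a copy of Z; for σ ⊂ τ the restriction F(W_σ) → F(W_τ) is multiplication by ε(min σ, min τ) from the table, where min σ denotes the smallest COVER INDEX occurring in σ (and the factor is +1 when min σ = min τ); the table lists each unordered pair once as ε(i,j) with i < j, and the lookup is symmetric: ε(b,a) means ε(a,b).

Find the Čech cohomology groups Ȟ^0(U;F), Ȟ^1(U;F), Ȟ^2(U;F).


Ȟ^0(U;F) ≅ Z,  Ȟ^1(U;F) ≅ 0,  Ȟ^2(U;F) ≅ Z/2

nonempty overlaps:
  W12={p13,p35,p36} W13={p6,p13,p14} W14={p3,p14,p33} W15={p4,p30,p33} W16={p4,p27,p36} W23={p1,p13,p32} W24={p19,p25,p34} W25={p1,p7,p34} W26={p15,p19,p36} W34={p14,p16,p24} W35={p1,p2,p29} W36={p16,p26,p29} W45={p23,p33,p34} W46={p16,p19,p22} W56={p4,p12,p29}
  W123={p13} W126={p36} W134={p14} W145={p33} W156={p4} W235={p1} W245={p34} W246={p19} W346={p16} W356={p29}
C dims 6,15,10; δ0: rk 5, SNF 1^5; δ1: rk 10, SNF 1^9·2
degree 0: 6−5−0 = 1 → Ȟ^0 ≅ Z
degree 1: 15−10−5 = 0 → Ȟ^1 ≅ 0
degree 2: 10−0−10 = 0 plus torsion [2] → Ȟ^2 ≅ Z/2


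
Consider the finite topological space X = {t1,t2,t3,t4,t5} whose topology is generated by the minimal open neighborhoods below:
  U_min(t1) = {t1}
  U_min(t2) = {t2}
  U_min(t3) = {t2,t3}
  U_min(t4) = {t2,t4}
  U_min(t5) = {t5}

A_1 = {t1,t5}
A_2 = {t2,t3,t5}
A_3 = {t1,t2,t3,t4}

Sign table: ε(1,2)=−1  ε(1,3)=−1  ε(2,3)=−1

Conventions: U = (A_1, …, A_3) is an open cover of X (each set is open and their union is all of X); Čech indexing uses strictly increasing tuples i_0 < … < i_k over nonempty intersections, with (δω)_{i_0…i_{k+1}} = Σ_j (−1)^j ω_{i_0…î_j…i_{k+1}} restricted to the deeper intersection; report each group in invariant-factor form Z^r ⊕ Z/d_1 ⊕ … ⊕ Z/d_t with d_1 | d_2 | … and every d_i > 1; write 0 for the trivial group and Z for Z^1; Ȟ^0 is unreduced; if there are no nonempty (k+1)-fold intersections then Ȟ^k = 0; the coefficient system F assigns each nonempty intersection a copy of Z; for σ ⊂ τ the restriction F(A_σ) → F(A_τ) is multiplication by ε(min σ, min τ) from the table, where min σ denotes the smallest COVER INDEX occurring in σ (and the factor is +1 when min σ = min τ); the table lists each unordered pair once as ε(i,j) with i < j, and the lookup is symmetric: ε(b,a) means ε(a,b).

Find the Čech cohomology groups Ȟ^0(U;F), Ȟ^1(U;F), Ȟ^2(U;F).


Ȟ^0 = 0, Ȟ^1 = Z/2, Ȟ^2 = 0

nerve of the cover:
  A12={t5} A13={t1} A23={t2,t3}
C dims 3,3; δ0: rk 3, SNF 1^2·2
Ȟ^0 = (3 − 3) − 0 = 0, so Ȟ^0 ≅ 0
Ȟ^1 = (3 − 0) − 3 = 0 plus torsion [2], so Ȟ^1 ≅ Z/2
Ȟ^2 = (0 − 0) − 0 = 0, so Ȟ^2 ≅ 0


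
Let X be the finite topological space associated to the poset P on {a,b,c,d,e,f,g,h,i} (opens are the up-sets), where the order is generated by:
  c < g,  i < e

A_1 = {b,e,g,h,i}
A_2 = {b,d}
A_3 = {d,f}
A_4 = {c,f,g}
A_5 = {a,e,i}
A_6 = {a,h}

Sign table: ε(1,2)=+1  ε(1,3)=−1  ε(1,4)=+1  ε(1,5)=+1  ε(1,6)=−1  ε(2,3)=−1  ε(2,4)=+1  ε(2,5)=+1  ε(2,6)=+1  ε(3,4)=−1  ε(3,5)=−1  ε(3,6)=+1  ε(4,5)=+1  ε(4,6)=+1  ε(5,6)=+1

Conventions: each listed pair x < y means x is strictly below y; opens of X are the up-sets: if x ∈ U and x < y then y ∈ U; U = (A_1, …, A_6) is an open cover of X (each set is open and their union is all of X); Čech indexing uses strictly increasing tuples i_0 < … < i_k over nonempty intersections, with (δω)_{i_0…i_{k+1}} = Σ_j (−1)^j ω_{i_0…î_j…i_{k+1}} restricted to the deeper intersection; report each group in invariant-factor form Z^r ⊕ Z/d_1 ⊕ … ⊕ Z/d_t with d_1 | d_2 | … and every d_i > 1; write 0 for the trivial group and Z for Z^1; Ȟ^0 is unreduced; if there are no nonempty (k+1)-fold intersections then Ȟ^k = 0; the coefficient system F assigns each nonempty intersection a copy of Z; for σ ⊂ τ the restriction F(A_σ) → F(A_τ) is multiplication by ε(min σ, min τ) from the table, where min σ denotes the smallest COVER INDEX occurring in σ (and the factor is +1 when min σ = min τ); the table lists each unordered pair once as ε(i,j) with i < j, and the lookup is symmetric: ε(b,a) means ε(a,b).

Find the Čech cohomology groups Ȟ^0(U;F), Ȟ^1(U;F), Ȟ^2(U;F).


nerve simplices:
  A12={b} A14={g} A15={e,i} A16={h} A23={d} A34={f} A56={a}
C dims 6,7; δ0: rk 6, SNF 1^5·2
degree 0: 6−6−0 = 0 → Ȟ^0 ≅ 0
degree 1: 7−0−6 = 1 plus torsion [2] → Ȟ^1 ≅ Z ⊕ Z/2
degree 2: 0−0−0 = 0 → Ȟ^2 ≅ 0

Ȟ^0(U;F) ≅ 0; Ȟ^1(U;F) ≅ Z ⊕ Z/2; Ȟ^2(U;F) ≅ 0


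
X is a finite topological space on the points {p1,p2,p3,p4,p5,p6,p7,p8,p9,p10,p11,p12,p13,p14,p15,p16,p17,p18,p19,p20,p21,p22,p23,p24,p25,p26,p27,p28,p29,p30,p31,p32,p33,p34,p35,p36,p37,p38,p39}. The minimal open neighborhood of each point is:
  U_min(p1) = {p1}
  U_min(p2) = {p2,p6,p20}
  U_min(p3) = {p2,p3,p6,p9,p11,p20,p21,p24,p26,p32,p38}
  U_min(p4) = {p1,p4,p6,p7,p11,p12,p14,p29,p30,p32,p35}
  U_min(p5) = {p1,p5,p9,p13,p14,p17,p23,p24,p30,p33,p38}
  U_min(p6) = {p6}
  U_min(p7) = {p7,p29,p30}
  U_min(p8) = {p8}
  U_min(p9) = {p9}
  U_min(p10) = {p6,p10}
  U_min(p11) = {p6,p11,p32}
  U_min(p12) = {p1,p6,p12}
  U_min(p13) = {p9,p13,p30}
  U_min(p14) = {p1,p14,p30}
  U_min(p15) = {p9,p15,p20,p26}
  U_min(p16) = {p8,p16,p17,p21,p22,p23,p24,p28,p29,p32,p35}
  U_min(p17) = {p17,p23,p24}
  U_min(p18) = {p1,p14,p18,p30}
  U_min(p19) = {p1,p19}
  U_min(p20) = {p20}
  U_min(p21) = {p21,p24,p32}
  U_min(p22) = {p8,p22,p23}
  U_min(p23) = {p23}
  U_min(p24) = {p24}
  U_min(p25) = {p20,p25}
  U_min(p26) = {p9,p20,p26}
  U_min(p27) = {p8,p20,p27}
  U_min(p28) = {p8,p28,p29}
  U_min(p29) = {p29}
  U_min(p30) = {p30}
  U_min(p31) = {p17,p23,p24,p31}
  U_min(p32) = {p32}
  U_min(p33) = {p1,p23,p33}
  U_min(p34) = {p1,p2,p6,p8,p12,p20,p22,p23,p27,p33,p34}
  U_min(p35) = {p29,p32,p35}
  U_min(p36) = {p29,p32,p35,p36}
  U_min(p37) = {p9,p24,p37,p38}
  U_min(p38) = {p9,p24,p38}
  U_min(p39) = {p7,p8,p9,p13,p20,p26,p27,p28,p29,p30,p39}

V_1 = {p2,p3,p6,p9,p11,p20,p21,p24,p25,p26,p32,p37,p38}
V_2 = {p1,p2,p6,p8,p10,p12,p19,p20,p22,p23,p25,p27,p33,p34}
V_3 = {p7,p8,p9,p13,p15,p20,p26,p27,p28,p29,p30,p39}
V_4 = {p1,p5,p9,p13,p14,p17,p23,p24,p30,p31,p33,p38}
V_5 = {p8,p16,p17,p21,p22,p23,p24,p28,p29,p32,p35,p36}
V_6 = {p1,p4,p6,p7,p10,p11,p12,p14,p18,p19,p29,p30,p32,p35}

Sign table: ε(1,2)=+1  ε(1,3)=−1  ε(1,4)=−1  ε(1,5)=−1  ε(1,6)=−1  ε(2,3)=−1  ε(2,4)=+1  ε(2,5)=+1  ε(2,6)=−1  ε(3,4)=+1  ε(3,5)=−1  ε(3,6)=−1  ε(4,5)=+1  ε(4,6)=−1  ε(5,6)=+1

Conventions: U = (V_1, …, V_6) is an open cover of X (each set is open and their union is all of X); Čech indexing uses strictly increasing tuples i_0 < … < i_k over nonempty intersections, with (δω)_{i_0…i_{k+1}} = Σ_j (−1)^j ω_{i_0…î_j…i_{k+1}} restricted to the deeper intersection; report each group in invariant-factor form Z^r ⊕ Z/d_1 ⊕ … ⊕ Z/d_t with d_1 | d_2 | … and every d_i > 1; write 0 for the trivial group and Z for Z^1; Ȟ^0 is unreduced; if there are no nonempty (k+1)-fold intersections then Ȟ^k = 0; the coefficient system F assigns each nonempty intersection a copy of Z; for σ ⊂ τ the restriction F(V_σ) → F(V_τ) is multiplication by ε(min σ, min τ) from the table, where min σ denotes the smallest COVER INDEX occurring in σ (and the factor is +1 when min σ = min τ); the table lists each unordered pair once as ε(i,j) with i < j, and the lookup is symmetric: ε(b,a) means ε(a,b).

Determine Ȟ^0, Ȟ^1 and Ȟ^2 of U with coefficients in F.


Ȟ^0 ≅ 0, Ȟ^1 ≅ Z/2, Ȟ^2 ≅ Z

cover nerve:
  V12={p2,p6,p20,p25} V13={p9,p20,p26} V14={p9,p24,p38} V15={p21,p24,p32} V16={p6,p11,p32} V23={p8,p20,p27} V24={p1,p23,p33} V25={p8,p22,p23} V26={p1,p6,p10,p12,p19} V34={p9,p13,p30} V35={p8,p28,p29} V36={p7,p29,p30} V45={p17,p23,p24} V46={p1,p14,p30} V56={p29,p32,p35}
  V123={p20} V126={p6} V134={p9} V145={p24} V156={p32} V235={p8} V245={p23} V246={p1} V346={p30} V356={p29}
C dims 6,15,10; δ0: rk 6, SNF 1^5·2; δ1: rk 9, SNF 1^9
Ȟ^0: (6−6)−0=0 ⇒ 0
Ȟ^1: (15−9)−6=0 plus torsion [2] ⇒ Z/2
Ȟ^2: (10−0)−9=1 ⇒ Z


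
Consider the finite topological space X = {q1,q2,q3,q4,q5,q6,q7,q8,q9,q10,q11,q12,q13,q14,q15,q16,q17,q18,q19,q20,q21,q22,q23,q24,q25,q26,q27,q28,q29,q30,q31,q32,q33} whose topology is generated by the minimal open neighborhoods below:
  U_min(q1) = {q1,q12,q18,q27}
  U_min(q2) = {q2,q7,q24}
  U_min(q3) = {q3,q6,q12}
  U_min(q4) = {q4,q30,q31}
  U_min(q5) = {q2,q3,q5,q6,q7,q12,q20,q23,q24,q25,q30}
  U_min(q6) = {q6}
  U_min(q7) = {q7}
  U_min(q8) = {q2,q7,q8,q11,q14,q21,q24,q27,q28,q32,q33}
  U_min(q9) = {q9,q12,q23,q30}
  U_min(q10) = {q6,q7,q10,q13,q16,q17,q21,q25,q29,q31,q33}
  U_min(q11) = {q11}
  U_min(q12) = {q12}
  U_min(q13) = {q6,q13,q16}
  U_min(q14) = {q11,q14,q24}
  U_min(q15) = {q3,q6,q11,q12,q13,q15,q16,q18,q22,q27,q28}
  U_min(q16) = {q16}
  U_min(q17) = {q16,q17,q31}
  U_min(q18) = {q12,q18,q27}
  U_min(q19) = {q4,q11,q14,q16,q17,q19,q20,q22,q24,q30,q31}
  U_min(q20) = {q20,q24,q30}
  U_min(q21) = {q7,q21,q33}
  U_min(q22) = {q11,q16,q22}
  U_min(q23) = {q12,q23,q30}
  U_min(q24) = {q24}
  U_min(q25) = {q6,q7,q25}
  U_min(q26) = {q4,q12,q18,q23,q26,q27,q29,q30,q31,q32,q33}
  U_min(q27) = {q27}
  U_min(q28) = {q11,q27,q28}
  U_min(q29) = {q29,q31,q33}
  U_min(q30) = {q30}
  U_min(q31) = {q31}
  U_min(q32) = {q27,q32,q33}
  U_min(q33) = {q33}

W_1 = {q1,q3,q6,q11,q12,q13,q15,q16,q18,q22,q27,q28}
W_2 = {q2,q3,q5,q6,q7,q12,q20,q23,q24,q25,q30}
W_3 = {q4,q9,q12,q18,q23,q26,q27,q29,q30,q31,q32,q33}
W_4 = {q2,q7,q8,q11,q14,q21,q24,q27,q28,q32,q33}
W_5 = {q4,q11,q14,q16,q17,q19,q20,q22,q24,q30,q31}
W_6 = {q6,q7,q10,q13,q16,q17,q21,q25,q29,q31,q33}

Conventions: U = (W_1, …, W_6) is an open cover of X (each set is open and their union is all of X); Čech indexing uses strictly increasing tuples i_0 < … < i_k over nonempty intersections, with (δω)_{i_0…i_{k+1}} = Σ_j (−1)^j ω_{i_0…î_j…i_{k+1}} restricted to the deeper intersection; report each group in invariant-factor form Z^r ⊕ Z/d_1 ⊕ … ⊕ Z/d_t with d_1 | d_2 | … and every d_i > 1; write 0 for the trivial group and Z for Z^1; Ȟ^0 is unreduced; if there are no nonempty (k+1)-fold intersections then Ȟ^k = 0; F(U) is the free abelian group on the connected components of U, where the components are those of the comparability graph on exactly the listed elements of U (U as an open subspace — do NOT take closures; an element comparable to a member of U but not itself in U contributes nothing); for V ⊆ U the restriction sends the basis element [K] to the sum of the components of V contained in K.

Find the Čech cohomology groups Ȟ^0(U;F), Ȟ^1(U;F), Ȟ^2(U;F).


Ȟ^0 ≅ Z, Ȟ^1 ≅ 0 and Ȟ^2 ≅ Z/2

nonempty overlaps:
  W12={q3,q6,q12} W13={q12,q18,q27} W14={q11,q27,q28} W15={q11,q16,q22} W16={q6,q13,q16} W23={q12,q23,q30} W24={q2,q7,q24} W25={q20,q24,q30} W26={q6,q7,q25} W34={q27,q32,q33} W35={q4,q30,q31} W36={q29,q31,q33} W45={q11,q14,q24} W46={q7,q21,q33} W56={q16,q17,q31}
  W123={q12} W126={q6} W134={q27} W145={q11} W156={q16} W235={q30} W245={q24} W246={q7} W346={q33} W356={q31}
components per intersection:
  W1: {q1,q3,q6,q11,q12,q13,q15,q16,q18,q22,q27,q28}
  W2: {q2,q3,q5,q6,q7,q12,q20,q23,q24,q25,q30}
  W3: {q4,q9,q12,q18,q23,q26,q27,q29,q30,q31,q32,q33}
  W4: {q2,q7,q8,q11,q14,q21,q24,q27,q28,q32,q33}
  W5: {q4,q11,q14,q16,q17,q19,q20,q22,q24,q30,q31}
  W6: {q6,q7,q10,q13,q16,q17,q21,q25,q29,q31,q33}
  W12: {q3,q6,q12}
  W13: {q12,q18,q27}
  W14: {q11,q27,q28}
  W15: {q11,q16,q22}
  W16: {q6,q13,q16}
  W23: {q12,q23,q30}
  W24: {q2,q7,q24}
  W25: {q20,q24,q30}
  W26: {q6,q7,q25}
  W34: {q27,q32,q33}
  W35: {q4,q30,q31}
  W36: {q29,q31,q33}
  W45: {q11,q14,q24}
  W46: {q7,q21,q33}
  W56: {q16,q17,q31}
  W123: {q12}
  W126: {q6}
  W134: {q27}
  W145: {q11}
  W156: {q16}
  W235: {q30}
  W245: {q24}
  W246: {q7}
  W346: {q33}
  W356: {q31}
C dims 6,15,10; δ0: rk 5, SNF 1^5; δ1: rk 10, SNF 1^9·2
degree 0: 6−5−0 = 1 → Ȟ^0 ≅ Z
degree 1: 15−10−5 = 0 → Ȟ^1 ≅ 0
degree 2: 10−0−10 = 0 plus torsion [2] → Ȟ^2 ≅ Z/2


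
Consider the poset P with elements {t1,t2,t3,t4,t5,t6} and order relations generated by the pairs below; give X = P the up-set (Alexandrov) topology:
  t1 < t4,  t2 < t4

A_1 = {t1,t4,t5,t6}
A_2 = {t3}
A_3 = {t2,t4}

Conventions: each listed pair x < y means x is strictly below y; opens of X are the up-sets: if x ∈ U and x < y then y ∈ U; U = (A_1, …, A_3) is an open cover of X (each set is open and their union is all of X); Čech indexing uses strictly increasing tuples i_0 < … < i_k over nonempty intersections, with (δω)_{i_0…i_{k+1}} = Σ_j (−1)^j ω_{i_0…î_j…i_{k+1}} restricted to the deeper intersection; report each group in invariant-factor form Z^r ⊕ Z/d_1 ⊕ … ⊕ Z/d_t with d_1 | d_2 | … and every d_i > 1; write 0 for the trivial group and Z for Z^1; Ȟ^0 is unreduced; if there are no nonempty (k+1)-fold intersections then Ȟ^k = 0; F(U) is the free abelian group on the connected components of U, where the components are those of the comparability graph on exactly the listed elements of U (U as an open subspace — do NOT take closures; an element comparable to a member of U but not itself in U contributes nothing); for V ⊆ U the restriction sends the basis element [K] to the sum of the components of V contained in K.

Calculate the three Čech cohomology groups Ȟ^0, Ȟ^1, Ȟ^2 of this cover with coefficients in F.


Ȟ^0 ≅ Z^4,  Ȟ^1 ≅ 0,  Ȟ^2 ≅ 0

intersection data:
  A13={t4}
components per intersection:
  A1: {t1,t4} {t5} {t6}
  A2: {t3}
  A3: {t2,t4}
  A13: {t4}
C dims 5,1; δ0: rk 1, SNF 1^1
Ȟ^0 = (5 − 1) − 0 = 4, so Ȟ^0 ≅ Z^4
Ȟ^1 = (1 − 0) − 1 = 0, so Ȟ^1 ≅ 0
Ȟ^2 = (0 − 0) − 0 = 0, so Ȟ^2 ≅ 0


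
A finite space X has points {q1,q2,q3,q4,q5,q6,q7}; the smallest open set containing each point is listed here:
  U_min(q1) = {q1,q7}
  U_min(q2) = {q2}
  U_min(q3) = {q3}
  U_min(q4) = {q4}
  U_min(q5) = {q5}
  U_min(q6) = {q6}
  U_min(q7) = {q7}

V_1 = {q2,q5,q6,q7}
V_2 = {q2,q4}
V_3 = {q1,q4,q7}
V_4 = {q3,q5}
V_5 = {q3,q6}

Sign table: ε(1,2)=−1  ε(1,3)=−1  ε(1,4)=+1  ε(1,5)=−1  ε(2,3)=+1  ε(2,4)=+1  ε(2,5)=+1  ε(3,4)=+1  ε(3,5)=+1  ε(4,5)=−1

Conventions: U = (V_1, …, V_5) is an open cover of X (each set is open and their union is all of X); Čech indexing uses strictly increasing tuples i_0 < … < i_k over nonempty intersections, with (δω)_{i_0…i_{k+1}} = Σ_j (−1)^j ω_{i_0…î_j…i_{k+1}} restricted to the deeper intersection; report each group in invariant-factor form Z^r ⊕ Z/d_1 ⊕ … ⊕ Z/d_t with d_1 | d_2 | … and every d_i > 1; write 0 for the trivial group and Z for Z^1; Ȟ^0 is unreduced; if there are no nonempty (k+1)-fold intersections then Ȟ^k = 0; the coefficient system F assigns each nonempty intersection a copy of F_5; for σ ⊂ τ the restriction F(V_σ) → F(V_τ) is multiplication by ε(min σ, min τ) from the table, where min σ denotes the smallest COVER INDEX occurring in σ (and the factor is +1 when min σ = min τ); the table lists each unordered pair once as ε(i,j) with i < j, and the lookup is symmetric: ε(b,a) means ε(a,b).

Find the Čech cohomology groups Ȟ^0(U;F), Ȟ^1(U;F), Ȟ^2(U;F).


nerve simplices:
  V12={q2} V13={q7} V14={q5} V15={q6} V23={q4} V45={q3}
C dims 5,6; δ0: rk_F5 4
degree 0: 5−4−0 = 1 → Ȟ^0 ≅ Z/5
degree 1: 6−0−4 = 2 → Ȟ^1 ≅ Z/5 ⊕ Z/5
degree 2: 0−0−0 = 0 → Ȟ^2 ≅ 0

Ȟ^0 = Z/5, Ȟ^1 = Z/5 ⊕ Z/5, Ȟ^2 = 0


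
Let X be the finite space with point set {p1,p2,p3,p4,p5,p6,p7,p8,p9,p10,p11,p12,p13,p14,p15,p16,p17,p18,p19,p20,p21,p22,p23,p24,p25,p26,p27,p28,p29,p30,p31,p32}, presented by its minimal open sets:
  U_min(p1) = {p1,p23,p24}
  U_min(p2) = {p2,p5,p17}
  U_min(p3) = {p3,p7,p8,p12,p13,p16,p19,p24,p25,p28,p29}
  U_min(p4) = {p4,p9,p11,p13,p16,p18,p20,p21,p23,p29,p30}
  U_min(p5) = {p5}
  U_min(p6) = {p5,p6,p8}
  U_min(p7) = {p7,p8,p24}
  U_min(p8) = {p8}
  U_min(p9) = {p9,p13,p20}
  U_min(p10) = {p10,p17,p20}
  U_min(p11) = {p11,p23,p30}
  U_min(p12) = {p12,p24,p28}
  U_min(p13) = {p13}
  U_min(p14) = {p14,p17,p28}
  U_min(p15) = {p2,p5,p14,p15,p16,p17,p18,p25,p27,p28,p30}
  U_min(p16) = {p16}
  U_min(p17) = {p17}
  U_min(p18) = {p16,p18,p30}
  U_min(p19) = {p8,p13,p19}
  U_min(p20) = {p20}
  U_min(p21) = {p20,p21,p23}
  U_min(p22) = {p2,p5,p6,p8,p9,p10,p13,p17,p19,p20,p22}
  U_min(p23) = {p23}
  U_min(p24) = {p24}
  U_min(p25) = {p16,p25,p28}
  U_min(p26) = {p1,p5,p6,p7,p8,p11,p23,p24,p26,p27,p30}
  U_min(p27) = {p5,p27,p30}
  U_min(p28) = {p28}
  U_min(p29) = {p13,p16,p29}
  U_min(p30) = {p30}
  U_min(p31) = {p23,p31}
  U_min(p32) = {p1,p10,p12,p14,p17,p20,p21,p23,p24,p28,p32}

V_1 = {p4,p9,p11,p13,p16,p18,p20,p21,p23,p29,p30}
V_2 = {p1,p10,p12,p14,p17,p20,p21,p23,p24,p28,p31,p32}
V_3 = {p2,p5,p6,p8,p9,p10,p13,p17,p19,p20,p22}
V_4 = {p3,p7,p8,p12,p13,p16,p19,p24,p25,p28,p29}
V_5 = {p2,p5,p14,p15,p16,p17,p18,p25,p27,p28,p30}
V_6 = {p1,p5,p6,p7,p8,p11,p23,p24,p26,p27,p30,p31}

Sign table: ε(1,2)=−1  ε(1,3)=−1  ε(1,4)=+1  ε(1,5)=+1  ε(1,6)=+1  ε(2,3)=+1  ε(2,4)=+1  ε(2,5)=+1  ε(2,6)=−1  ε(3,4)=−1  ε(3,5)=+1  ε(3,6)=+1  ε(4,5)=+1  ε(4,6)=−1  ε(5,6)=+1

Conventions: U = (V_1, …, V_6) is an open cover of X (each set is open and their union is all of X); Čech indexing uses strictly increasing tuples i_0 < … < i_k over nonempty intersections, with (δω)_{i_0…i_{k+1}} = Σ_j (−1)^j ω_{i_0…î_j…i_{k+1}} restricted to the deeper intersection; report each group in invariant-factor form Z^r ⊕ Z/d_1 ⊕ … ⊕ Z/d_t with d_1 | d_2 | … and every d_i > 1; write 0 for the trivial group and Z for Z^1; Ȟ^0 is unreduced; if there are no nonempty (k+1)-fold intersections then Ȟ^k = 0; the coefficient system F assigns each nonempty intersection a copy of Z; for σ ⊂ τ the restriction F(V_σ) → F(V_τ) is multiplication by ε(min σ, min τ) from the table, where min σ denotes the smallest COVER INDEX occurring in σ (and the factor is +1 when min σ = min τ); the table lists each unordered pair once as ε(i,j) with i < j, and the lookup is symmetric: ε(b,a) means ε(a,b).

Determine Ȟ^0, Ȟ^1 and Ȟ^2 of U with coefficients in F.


nonempty overlaps:
  V12={p20,p21,p23} V13={p9,p13,p20} V14={p13,p16,p29} V15={p16,p18,p30} V16={p11,p23,p30} V23={p10,p17,p20} V24={p12,p24,p28} V25={p14,p17,p28} V26={p1,p23,p24,p31} V34={p8,p13,p19} V35={p2,p5,p17} V36={p5,p6,p8} V45={p16,p25,p28} V46={p7,p8,p24} V56={p5,p27,p30}
  V123={p20} V126={p23} V134={p13} V145={p16} V156={p30} V235={p17} V245={p28} V246={p24} V346={p8} V356={p5}
C dims 6,15,10; δ0: rk 6, SNF 1^5·2; δ1: rk 9, SNF 1^9
degree 0: 6−6−0 = 0 → Ȟ^0 ≅ 0
degree 1: 15−9−6 = 0 plus torsion [2] → Ȟ^1 ≅ Z/2
degree 2: 10−0−9 = 1 → Ȟ^2 ≅ Z

Ȟ^0 = 0, Ȟ^1 = Z/2, Ȟ^2 = Z


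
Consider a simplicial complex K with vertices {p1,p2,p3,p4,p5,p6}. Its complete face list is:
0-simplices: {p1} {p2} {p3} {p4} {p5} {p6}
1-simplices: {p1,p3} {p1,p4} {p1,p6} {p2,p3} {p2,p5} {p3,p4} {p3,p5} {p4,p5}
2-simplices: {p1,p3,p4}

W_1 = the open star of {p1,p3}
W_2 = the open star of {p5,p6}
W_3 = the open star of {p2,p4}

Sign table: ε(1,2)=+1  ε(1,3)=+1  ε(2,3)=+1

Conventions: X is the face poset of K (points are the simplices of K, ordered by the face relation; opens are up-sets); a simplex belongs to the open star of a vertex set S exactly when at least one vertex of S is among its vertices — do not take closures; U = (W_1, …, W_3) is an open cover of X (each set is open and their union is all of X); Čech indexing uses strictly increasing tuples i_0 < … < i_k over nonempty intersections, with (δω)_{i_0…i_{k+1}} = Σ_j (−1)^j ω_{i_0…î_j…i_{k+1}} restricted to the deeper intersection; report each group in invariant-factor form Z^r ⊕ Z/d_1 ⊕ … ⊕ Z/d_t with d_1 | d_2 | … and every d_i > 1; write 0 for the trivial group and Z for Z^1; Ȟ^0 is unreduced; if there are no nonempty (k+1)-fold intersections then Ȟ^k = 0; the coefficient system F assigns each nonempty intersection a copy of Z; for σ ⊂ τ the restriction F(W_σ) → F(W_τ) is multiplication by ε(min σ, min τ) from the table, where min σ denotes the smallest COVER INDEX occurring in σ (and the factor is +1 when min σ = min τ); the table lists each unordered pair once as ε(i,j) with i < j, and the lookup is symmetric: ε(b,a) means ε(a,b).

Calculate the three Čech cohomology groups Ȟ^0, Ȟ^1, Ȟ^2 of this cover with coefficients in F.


Ȟ^0 ≅ Z, Ȟ^1 ≅ Z and Ȟ^2 ≅ 0

nerve simplices:
  W1={{p1},{p3},{p1,p3},{p1,p4},{p1,p6},{p2,p3},{p3,p4},{p3,p5},{p1,p3,p4}} W2={{p5},{p6},{p1,p6},{p2,p5},{p3,p5},{p4,p5}} W3={{p2},{p4},{p1,p4},{p2,p3},{p2,p5},{p3,p4},{p4,p5},{p1,p3,p4}}
  W12={{p1,p6},{p3,p5}} W13={{p1,p4},{p2,p3},{p3,p4},{p1,p3,p4}} W23={{p2,p5},{p4,p5}}
C dims 3,3; δ0: rk 2, SNF 1^2
degree 0: 3−2−0 = 1 → Ȟ^0 ≅ Z
degree 1: 3−0−2 = 1 → Ȟ^1 ≅ Z
degree 2: 0−0−0 = 0 → Ȟ^2 ≅ 0


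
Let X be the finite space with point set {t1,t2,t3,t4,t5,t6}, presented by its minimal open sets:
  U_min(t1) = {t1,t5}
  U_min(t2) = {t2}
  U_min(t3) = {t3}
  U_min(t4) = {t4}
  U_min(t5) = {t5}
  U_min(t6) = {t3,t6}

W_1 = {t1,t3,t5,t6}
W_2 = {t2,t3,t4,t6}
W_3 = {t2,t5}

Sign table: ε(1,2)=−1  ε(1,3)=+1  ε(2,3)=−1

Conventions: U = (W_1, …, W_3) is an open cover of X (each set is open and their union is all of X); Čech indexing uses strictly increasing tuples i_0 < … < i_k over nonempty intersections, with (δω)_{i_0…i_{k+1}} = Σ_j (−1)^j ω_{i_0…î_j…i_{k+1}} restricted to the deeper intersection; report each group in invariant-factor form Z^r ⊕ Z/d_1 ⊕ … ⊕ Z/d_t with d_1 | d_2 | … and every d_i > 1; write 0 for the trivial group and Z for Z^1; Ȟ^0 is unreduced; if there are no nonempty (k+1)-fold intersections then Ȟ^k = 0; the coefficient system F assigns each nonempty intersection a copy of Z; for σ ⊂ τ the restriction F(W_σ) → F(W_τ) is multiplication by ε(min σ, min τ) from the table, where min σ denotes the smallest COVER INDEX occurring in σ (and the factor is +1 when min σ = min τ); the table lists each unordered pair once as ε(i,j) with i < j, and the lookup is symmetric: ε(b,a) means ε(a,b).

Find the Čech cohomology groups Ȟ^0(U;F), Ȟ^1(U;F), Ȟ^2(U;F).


nerve simplices:
  W12={t3,t6} W13={t5} W23={t2}
C dims 3,3; δ0: rk 2, SNF 1^2
degree 0: 3−2−0 = 1 → Ȟ^0 ≅ Z
degree 1: 3−0−2 = 1 → Ȟ^1 ≅ Z
degree 2: 0−0−0 = 0 → Ȟ^2 ≅ 0

Ȟ^0(U;F) ≅ Z; Ȟ^1(U;F) ≅ Z; Ȟ^2(U;F) ≅ 0


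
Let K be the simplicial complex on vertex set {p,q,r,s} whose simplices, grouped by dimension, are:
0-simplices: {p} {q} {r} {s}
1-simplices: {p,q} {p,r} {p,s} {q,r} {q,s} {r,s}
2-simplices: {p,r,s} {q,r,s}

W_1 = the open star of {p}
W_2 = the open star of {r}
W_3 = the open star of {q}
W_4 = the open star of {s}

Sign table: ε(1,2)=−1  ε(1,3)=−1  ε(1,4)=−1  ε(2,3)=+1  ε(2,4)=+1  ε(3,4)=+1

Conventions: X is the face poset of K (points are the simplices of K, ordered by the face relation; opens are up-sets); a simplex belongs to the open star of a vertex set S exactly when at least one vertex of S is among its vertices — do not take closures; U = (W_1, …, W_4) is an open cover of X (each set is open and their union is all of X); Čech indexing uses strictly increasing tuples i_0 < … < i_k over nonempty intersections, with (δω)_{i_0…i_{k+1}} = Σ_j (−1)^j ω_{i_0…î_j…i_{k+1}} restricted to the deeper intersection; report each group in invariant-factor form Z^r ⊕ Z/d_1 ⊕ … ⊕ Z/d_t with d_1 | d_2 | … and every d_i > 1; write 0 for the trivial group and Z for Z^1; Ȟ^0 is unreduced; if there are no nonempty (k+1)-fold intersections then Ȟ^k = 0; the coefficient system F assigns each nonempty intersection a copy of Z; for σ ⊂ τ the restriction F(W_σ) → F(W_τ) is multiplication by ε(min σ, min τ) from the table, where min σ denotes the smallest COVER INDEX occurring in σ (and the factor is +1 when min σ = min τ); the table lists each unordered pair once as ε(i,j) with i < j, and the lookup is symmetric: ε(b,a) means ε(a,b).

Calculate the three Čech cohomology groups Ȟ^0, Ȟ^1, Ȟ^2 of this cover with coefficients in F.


Ȟ^0 = Z, Ȟ^1 = Z, Ȟ^2 = 0

nerve of the cover:
  W1={{p},{p,q},{p,r},{p,s},{p,r,s}} W2={{r},{p,r},{q,r},{r,s},{p,r,s},{q,r,s}} W3={{q},{p,q},{q,r},{q,s},{q,r,s}} W4={{s},{p,s},{q,s},{r,s},{p,r,s},{q,r,s}}
  W12={{p,r},{p,r,s}} W13={{p,q}} W14={{p,s},{p,r,s}} W23={{q,r},{q,r,s}} W24={{r,s},{p,r,s},{q,r,s}} W34={{q,s},{q,r,s}}
  W124={{p,r,s}} W234={{q,r,s}}
C dims 4,6,2; δ0: rk 3, SNF 1^3; δ1: rk 2, SNF 1^2
Ȟ^0 = (4 − 3) − 0 = 1, so Ȟ^0 ≅ Z
Ȟ^1 = (6 − 2) − 3 = 1, so Ȟ^1 ≅ Z
Ȟ^2 = (2 − 0) − 2 = 0, so Ȟ^2 ≅ 0
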